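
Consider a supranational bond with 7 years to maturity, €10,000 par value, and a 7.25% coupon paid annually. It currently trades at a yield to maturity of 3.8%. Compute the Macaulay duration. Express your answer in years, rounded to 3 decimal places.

5.858 years

Periodic yield y = 0.038. Discount each cash flow and weight by its year:
  t   CF        PV=CF/(1+0.038)^t    t·PV
  1       725.00       698.4586       698.4586
  2       725.00       672.8888     1,345.7776
  3       725.00       648.2551     1,944.7653
  4       725.00       624.5232     2,498.0929
  5       725.00       601.6601     3,008.3007
  6       725.00       579.6340     3,477.8043
  7    10,725.00     8,260.6805    57,824.7636
  Σ                 12,086.1004    70,797.9630
Price P = Σ PV = 12,086.1004.
Macaulay duration = Σ(t·PV) / P = 70,797.9630 / 12,086.1004 = 5.85780 years.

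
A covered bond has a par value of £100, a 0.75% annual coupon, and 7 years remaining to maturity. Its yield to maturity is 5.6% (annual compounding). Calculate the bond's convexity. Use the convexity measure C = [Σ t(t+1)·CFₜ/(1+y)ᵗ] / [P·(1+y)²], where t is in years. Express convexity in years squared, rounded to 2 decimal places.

With y = 0.056:
  t   CF        PV=CF/(1+0.056)^t    t·PV        t(t+1)·PV
  1         0.75         0.7102         0.7102           1.4205
  2         0.75         0.6726         1.3451           4.0354
  3         0.75         0.6369         1.9107           7.6428
  4         0.75         0.6031         2.4125          12.0625
  5         0.75         0.5711         2.8557          17.1342
  6         0.75         0.5409         3.2451          22.7157
  7       100.75        68.8015       481.6102       3,852.8815
  Σ                     72.5363       494.0895       3,917.8925
P = 72.5363.
Convexity = Σ t(t+1)·PV / [P·(1+y)²] = 3,917.8925 / (72.5363 × 1.115136) = 48.43614.

48.44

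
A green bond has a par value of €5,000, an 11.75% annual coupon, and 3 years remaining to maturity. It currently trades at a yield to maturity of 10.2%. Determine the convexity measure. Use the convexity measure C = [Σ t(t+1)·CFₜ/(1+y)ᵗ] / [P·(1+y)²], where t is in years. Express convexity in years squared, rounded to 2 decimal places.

With y = 0.102:
  t   CF        PV=CF/(1+0.102)^t    t·PV        t(t+1)·PV
  1       587.50       533.1216       533.1216       1,066.2432
  2       587.50       483.7764       967.5528       2,902.6584
  3     5,587.50     4,175.1564    12,525.4693      50,101.8773
  Σ                  5,192.0544    14,026.1437      54,070.7789
P = 5,192.0544.
Convexity = Σ t(t+1)·PV / [P·(1+y)²] = 54,070.7789 / (5,192.0544 × 1.214404) = 8.57551.

8.58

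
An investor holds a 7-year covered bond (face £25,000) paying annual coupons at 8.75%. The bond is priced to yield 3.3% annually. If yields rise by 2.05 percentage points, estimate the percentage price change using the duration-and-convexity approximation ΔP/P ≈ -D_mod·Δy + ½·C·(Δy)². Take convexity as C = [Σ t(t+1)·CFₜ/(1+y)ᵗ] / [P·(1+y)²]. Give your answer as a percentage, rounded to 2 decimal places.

-10.55%

With y = 0.033:
  t   CF        PV=CF/(1+0.033)^t    t·PV        t(t+1)·PV
  1     2,187.50     2,117.6186     2,117.6186       4,235.2372
  2     2,187.50     2,049.9696     4,099.9392      12,299.8175
  3     2,187.50     1,984.4817     5,953.4451      23,813.7803
  4     2,187.50     1,921.0859     7,684.3434      38,421.7172
  5     2,187.50     1,859.7153     9,298.5763      55,791.4577
  6     2,187.50     1,800.3052    10,801.8311      75,612.8178
  7    27,187.50    21,660.4275   151,622.9924   1,212,983.9396
  Σ                 33,393.6037   191,578.7461   1,423,158.7674
P = 33,393.6037; D_Mac = 5.73699 yrs; D_mod = 5.55372 yrs; C = 39.93829.
Duration effect: -5.55372 × (+0.0205) = -0.113851
Convexity effect: 0.5 × 39.93829 × (0.0205)² = +0.0083920
ΔP/P ≈ -0.113851 + 0.0083920 = -0.105459 = -10.5459%.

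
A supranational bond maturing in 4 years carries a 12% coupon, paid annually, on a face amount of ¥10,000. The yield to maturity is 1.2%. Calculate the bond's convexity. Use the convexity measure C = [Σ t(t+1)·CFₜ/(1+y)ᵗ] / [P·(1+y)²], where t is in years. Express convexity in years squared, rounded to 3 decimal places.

With y = 0.012:
  t   CF        PV=CF/(1+0.012)^t    t·PV        t(t+1)·PV
  1     1,200.00     1,185.7708     1,185.7708       2,371.5415
  2     1,200.00     1,171.7102     2,343.4205       7,030.2614
  3     1,200.00     1,157.8164     3,473.4493      13,893.7972
  4    11,200.00    10,678.1489    42,712.5956     213,562.9781
  Σ                 14,193.4463    49,715.2361     236,858.5781
P = 14,193.4463.
Convexity = Σ t(t+1)·PV / [P·(1+y)²] = 236,858.5781 / (14,193.4463 × 1.024144) = 16.29447.

16.294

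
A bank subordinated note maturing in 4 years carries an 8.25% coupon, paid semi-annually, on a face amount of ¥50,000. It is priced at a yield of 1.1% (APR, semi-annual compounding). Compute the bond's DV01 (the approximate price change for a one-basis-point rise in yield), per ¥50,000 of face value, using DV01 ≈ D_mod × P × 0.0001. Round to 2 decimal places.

Periodic yield y = 0.0055.
  t   CF        PV=CF/(1+0.0055)^t    t·PV
  1     2,062.50     2,051.2183     2,051.2183
  2     2,062.50     2,039.9983     4,079.9966
  3     2,062.50     2,028.8397     6,086.5191
  4     2,062.50     2,017.7421     8,070.9684
  5     2,062.50     2,006.7052    10,033.5261
  6     2,062.50     1,995.7287    11,974.3723
  7     2,062.50     1,984.8123    13,893.6858
  8    52,062.50    49,827.4222   398,619.3772
  Σ                 63,952.4668   454,809.6639
P = 63,952.4668; D_Mac = 7.11168 half-year periods = 3.55584 yrs; D_mod = 3.53639 yrs.
DV01 ≈ 3.53639 × 63,952.4668 × 0.0001 = 22.616095.

¥22.62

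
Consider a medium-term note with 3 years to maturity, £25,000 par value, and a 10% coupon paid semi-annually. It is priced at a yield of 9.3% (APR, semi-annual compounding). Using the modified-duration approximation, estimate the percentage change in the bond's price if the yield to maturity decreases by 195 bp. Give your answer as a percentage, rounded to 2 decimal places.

Periodic yield y = 0.0465. Modified duration first:
  t   CF        PV=CF/(1+0.0465)^t    t·PV
  1     1,250.00     1,194.4577     1,194.4577
  2     1,250.00     1,141.3834     2,282.7668
  3     1,250.00     1,090.6674     3,272.0021
  4     1,250.00     1,042.2048     4,168.8193
  5     1,250.00       995.8957     4,979.4784
  6    26,250.00    19,984.5287   119,907.1725
  Σ                 25,449.1377   135,804.6968
P = 25,449.1377; D_Mac = 5.33632 half-year periods = 2.66816 yrs; D_mod = 2.66816/(1+0.0465) = 2.54960 yrs.
ΔP/P ≈ -D_mod · Δy = -2.54960 × (-0.0195) = +0.049717 = +4.9717%.

+4.97%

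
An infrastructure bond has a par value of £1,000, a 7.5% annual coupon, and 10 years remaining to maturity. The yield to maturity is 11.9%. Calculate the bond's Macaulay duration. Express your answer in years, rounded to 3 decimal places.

6.933 years

Periodic yield y = 0.119. Discount each cash flow and weight by its year:
  t   CF        PV=CF/(1+0.119)^t    t·PV
  1        75.00        67.0241        67.0241
  2        75.00        59.8965       119.7929
  3        75.00        53.5268       160.5803
  4        75.00        47.8345       191.3379
  5        75.00        42.7475       213.7376
  6        75.00        38.2015       229.2092
  7        75.00        34.1390       238.9729
  8        75.00        30.5085       244.0678
  9        75.00        27.2641       245.3765
  10    1,075.00       349.2268     3,492.2683
  Σ                    750.3692     5,202.3675
Price P = Σ PV = 750.3692.
Macaulay duration = Σ(t·PV) / P = 5,202.3675 / 750.3692 = 6.93308 years.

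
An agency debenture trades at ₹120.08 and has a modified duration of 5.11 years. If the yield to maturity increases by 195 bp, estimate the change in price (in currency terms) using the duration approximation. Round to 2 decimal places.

Duration approximation: ΔP/P ≈ -D_mod · Δy = -5.11 × (+0.0195) = -0.099645.
ΔP ≈ 120.08 × (-0.099645) = -11.9653716.

-₹11.97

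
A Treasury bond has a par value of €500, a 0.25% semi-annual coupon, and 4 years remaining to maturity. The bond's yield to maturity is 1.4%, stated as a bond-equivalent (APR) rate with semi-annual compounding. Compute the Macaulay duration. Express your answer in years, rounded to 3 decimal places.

Periodic yield y = 0.007. Discount each cash flow and weight by its period:
  t   CF        PV=CF/(1+0.007)^t    t·PV
  1        0.625         0.6207         0.6207
  2        0.625         0.6163         1.2327
  3        0.625         0.6121         1.8362
  4        0.625         0.6078         2.4312
  5        0.625         0.6036         3.0179
  6        0.625         0.5994         3.5963
  7        0.625         0.5952         4.1665
  8      500.625       473.4529     3,787.6231
  Σ                    477.7079     3,804.5245
Price P = Σ PV = 477.7079.
Macaulay duration = Σ(t·PV) / P = 3,804.5245 / 477.7079 = 7.96412 half-year periods.
In years: 7.96412 / 2 = 3.98206 years.

3.982 years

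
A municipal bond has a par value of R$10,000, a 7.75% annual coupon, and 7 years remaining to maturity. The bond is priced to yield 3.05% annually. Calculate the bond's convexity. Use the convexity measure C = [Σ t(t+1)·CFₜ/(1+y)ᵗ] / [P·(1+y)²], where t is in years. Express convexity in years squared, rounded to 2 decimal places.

With y = 0.0305:
  t   CF        PV=CF/(1+0.0305)^t    t·PV        t(t+1)·PV
  1       775.00       752.0621       752.0621       1,504.1242
  2       775.00       729.8031     1,459.6062       4,378.8187
  3       775.00       708.2029     2,124.6088       8,498.4351
  4       775.00       687.2420     2,748.9682      13,744.8408
  5       775.00       666.9015     3,334.5077      20,007.0463
  6       775.00       647.1631     3,882.9784      27,180.8489
  7    10,775.00     8,731.3482    61,119.4371     488,955.4971
  Σ                 12,922.7230    75,422.1685     564,269.6110
P = 12,922.7230.
Convexity = Σ t(t+1)·PV / [P·(1+y)²] = 564,269.6110 / (12,922.7230 × 1.061930) = 41.11844.

41.12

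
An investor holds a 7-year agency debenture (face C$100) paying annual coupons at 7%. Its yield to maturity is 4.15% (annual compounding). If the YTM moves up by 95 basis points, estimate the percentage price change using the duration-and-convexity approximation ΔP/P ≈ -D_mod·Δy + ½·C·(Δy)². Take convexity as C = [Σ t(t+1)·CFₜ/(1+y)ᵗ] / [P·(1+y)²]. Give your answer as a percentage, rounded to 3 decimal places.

With y = 0.0415:
  t   CF        PV=CF/(1+0.0415)^t    t·PV        t(t+1)·PV
  1         7.00         6.7211         6.7211          13.4422
  2         7.00         6.4533        12.9065          38.7196
  3         7.00         6.1961        18.5884          74.3535
  4         7.00         5.9492        23.7969         118.9847
  5         7.00         5.7122        28.5609         171.3653
  6         7.00         5.4846        32.9074         230.3518
  7       107.00        80.4950       563.4649       4,507.7195
  Σ                    117.0114       686.9461       5,154.9366
P = 117.0114; D_Mac = 5.87076 yrs; D_mod = 5.63683 yrs; C = 40.61407.
Duration effect: -5.63683 × (+0.0095) = -0.053550
Convexity effect: 0.5 × 40.61407 × (0.0095)² = +0.0018327
ΔP/P ≈ -0.053550 + 0.0018327 = -0.051717 = -5.1717%.

-5.172%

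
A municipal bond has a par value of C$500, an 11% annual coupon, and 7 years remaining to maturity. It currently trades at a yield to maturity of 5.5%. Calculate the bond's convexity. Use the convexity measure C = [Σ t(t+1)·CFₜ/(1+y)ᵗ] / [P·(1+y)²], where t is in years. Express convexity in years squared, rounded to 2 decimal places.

35.81

With y = 0.055:
  t   CF        PV=CF/(1+0.055)^t    t·PV        t(t+1)·PV
  1        55.00        52.1327        52.1327         104.2654
  2        55.00        49.4149        98.8298         296.4893
  3        55.00        46.8388       140.5163         562.0650
  4        55.00        44.3969       177.5877         887.9384
  5        55.00        42.0824       210.4119       1,262.4717
  6        55.00        39.8885       239.3311       1,675.3179
  7       555.00       381.5274     2,670.6920      21,365.5360
  Σ                    656.2816     3,589.5015      26,154.0837
P = 656.2816.
Convexity = Σ t(t+1)·PV / [P·(1+y)²] = 26,154.0837 / (656.2816 × 1.113025) = 35.80506.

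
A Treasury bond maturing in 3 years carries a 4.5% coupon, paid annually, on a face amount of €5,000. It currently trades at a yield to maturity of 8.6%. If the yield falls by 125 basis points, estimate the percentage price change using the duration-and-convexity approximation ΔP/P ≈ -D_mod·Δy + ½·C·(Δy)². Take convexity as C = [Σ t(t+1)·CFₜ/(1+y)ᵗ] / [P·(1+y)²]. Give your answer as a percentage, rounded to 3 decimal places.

With y = 0.086:
  t   CF        PV=CF/(1+0.086)^t    t·PV        t(t+1)·PV
  1       225.00       207.1823       207.1823         414.3646
  2       225.00       190.7756       381.5512       1,144.6537
  3     5,225.00     4,079.4050    12,238.2149      48,952.8595
  Σ                  4,477.3629    12,826.9484      50,511.8778
P = 4,477.3629; D_Mac = 2.86484 yrs; D_mod = 2.63798 yrs; C = 9.56559.
Duration effect: -2.63798 × (-0.0125) = +0.032975
Convexity effect: 0.5 × 9.56559 × (-0.0125)² = +0.0007473
ΔP/P ≈ +0.032975 + 0.0007473 = +0.033722 = +3.3722%.

+3.372%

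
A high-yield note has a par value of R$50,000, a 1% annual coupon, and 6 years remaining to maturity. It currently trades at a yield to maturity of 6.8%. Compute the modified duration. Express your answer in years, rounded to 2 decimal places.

Periodic yield y = 0.068. First find Macaulay duration:
  t   CF        PV=CF/(1+0.068)^t    t·PV
  1       500.00       468.1648       468.1648
  2       500.00       438.3565       876.7131
  3       500.00       410.4462     1,231.3386
  4       500.00       384.3129     1,537.2517
  5       500.00       359.8436     1,799.2178
  6    50,500.00    34,030.1499   204,180.8993
  Σ                 36,091.2739   210,093.5854
P = 36,091.2739; Macaulay duration = 210,093.5854 / 36,091.2739 = 5.82117 years.
Modified duration = D_Mac / (1 + y) = 5.82117 / 1.068 = 5.45054 years.

5.45 years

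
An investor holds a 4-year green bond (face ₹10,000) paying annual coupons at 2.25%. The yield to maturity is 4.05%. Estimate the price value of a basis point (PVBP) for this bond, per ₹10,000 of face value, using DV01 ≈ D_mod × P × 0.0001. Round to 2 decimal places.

₹3.47

Periodic yield y = 0.0405.
  t   CF        PV=CF/(1+0.0405)^t    t·PV
  1       225.00       216.2422       216.2422
  2       225.00       207.8253       415.6505
  3       225.00       199.7360       599.2079
  4    10,225.00     8,723.5846    34,894.3385
  Σ                  9,347.3880    36,125.4391
P = 9,347.3880; D_Mac = 3.86476 yrs; D_mod = 3.71433 yrs.
DV01 ≈ 3.71433 × 9,347.3880 × 0.0001 = 3.471931.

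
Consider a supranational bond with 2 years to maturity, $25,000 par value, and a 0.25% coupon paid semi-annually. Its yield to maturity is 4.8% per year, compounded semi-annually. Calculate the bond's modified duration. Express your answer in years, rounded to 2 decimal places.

1.95 years

Periodic yield y = 0.024. First find Macaulay duration:
  t   CF        PV=CF/(1+0.024)^t    t·PV
  1        31.25        30.5176        30.5176
  2        31.25        29.8023        59.6046
  3        31.25        29.1038        87.3115
  4    25,031.25    22,765.7893    91,063.1570
  Σ                 22,855.2130    91,240.5907
P = 22,855.2130; Macaulay duration = 91,240.5907 / 22,855.2130 = 3.99211 half-year periods = 1.99606 years.
Modified duration = D_Mac / (1 + y) = 1.99606 / 1.024 = 1.94927 years.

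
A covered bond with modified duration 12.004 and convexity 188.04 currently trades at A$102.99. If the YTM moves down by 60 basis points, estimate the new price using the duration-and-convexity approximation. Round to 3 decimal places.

Duration effect: -D_mod·Δy = -12.004 × (-0.006) = +0.072024
Convexity effect: ½·C·(Δy)² = 0.5 × 188.04 × (-0.006)² = +0.00338472
ΔP/P ≈ +0.072024 + 0.00338472 = +0.07540872
New price ≈ 102.99 × (1 + 0.07540872) = 110.7563440728.

A$110.756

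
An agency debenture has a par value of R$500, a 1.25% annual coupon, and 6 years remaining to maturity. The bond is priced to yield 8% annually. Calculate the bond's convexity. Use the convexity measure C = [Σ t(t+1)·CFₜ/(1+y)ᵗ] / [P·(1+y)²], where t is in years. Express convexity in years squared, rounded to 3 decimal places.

With y = 0.08:
  t   CF        PV=CF/(1+0.08)^t    t·PV        t(t+1)·PV
  1         6.25         5.7870         5.7870          11.5741
  2         6.25         5.3584        10.7167          32.1502
  3         6.25         4.9615        14.8844          59.5374
  4         6.25         4.5939        18.3757          91.8787
  5         6.25         4.2536        21.2682         127.6093
  6       506.25       319.0234     1,914.1402      13,398.9817
  Σ                    343.9778     1,985.1723      13,721.7315
P = 343.9778.
Convexity = Σ t(t+1)·PV / [P·(1+y)²] = 13,721.7315 / (343.9778 × 1.166400) = 34.20038.

34.200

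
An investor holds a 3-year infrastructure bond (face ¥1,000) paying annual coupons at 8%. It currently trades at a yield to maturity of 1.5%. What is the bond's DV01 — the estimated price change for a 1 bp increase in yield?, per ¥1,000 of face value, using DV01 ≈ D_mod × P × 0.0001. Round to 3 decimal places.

Periodic yield y = 0.015.
  t   CF        PV=CF/(1+0.015)^t    t·PV
  1        80.00        78.8177        78.8177
  2        80.00        77.6529       155.3059
  3     1,080.00     1,032.8224     3,098.4671
  Σ                  1,189.2930     3,332.5907
P = 1,189.2930; D_Mac = 2.80216 yrs; D_mod = 2.76075 yrs.
DV01 ≈ 2.76075 × 1,189.2930 × 0.0001 = 0.328334.

¥0.328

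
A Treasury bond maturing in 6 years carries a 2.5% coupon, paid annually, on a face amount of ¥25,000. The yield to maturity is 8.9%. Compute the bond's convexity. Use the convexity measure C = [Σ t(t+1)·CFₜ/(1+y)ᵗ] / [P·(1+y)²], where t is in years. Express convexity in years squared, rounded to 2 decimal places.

32.05

With y = 0.089:
  t   CF        PV=CF/(1+0.089)^t    t·PV        t(t+1)·PV
  1       625.00       573.9210       573.9210       1,147.8421
  2       625.00       527.0166     1,054.0331       3,162.0993
  3       625.00       483.9454     1,451.8362       5,807.3450
  4       625.00       444.3943     1,777.5773       8,887.8864
  5       625.00       408.0756     2,040.3780      12,242.2677
  6    25,625.00    15,363.7275    92,182.3650     645,276.5548
  Σ                 17,801.0804    99,080.1106     676,523.9953
P = 17,801.0804.
Convexity = Σ t(t+1)·PV / [P·(1+y)²] = 676,523.9953 / (17,801.0804 × 1.185921) = 32.04654.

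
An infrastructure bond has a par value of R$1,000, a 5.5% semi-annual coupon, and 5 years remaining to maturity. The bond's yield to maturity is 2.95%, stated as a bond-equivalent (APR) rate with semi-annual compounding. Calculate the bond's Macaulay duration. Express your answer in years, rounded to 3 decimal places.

4.475 years

Periodic yield y = 0.01475. Discount each cash flow and weight by its period:
  t   CF        PV=CF/(1+0.01475)^t    t·PV
  1        27.50        27.1003        27.1003
  2        27.50        26.7064        53.4127
  3        27.50        26.3182        78.9545
  4        27.50        25.9356       103.7424
  5        27.50        25.5586       127.7931
  6        27.50        25.1871       151.1227
  7        27.50        24.8210       173.7470
  8        27.50        24.4602       195.6817
  9        27.50        24.1047       216.9420
  10    1,027.50       887.5467     8,875.4673
  Σ                  1,117.7387    10,003.9637
Price P = Σ PV = 1,117.7387.
Macaulay duration = Σ(t·PV) / P = 10,003.9637 / 1,117.7387 = 8.95018 half-year periods.
In years: 8.95018 / 2 = 4.47509 years.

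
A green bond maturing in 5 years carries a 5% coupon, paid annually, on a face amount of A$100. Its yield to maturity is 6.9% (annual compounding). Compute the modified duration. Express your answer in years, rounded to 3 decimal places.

4.232 years

Periodic yield y = 0.069. First find Macaulay duration:
  t   CF        PV=CF/(1+0.069)^t    t·PV
  1         5.00         4.6773         4.6773
  2         5.00         4.3754         8.7507
  3         5.00         4.0930        12.2789
  4         5.00         3.8288        15.3151
  5       105.00        75.2144       376.0718
  Σ                     92.1887       417.0938
P = 92.1887; Macaulay duration = 417.0938 / 92.1887 = 4.52435 years.
Modified duration = D_Mac / (1 + y) = 4.52435 / 1.069 = 4.23232 years.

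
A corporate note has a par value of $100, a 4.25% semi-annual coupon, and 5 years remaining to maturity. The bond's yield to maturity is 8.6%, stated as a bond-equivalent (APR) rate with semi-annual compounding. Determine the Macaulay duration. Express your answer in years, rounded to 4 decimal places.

4.5020 years

Periodic yield y = 0.043. Discount each cash flow and weight by its period:
  t   CF        PV=CF/(1+0.043)^t    t·PV
  1        2.125         2.0374         2.0374
  2        2.125         1.9534         3.9068
  3        2.125         1.8729         5.6186
  4        2.125         1.7957         7.1826
  5        2.125         1.7216         8.6081
  6        2.125         1.6506         9.9039
  7        2.125         1.5826        11.0781
  8        2.125         1.5173        12.1388
  9        2.125         1.4548        13.0931
  10     102.125        67.0331       670.3305
  Σ                     82.6193       743.8978
Price P = Σ PV = 82.6193.
Macaulay duration = Σ(t·PV) / P = 743.8978 / 82.6193 = 9.00392 half-year periods.
In years: 9.00392 / 2 = 4.50196 years.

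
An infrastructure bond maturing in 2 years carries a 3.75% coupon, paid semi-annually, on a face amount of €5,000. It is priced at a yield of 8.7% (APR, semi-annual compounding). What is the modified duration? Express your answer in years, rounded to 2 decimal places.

1.86 years

Periodic yield y = 0.0435. First find Macaulay duration:
  t   CF        PV=CF/(1+0.0435)^t    t·PV
  1        93.75        89.8419        89.8419
  2        93.75        86.0967       172.1933
  3        93.75        82.5076       247.5228
  4     5,093.75     4,296.0350    17,184.1401
  Σ                  4,554.4812    17,693.6981
P = 4,554.4812; Macaulay duration = 17,693.6981 / 4,554.4812 = 3.88490 half-year periods = 1.94245 years.
Modified duration = D_Mac / (1 + y) = 1.94245 / 1.0435 = 1.86148 years.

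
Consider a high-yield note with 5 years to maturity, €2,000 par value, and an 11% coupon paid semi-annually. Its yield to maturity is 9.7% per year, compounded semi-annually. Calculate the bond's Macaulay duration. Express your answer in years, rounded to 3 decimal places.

4.005 years

Periodic yield y = 0.0485. Discount each cash flow and weight by its period:
  t   CF        PV=CF/(1+0.0485)^t    t·PV
  1       110.00       104.9118       104.9118
  2       110.00       100.0589       200.1178
  3       110.00        95.4305       286.2916
  4       110.00        91.0163       364.0650
  5       110.00        86.8062       434.0308
  6       110.00        82.7908       496.7448
  7       110.00        78.9612       552.7283
  8       110.00        75.3087       602.4697
  9       110.00        71.8252       646.4267
  10    2,110.00     1,314.0083    13,140.0830
  Σ                  2,101.1178    16,827.8694
Price P = Σ PV = 2,101.1178.
Macaulay duration = Σ(t·PV) / P = 16,827.8694 / 2,101.1178 = 8.00901 half-year periods.
In years: 8.00901 / 2 = 4.00450 years.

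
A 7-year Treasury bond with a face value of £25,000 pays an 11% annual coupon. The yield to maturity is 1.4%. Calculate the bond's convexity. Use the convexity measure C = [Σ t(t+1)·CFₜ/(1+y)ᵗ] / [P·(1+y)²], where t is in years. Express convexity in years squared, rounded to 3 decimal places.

With y = 0.014:
  t   CF        PV=CF/(1+0.014)^t    t·PV        t(t+1)·PV
  1     2,750.00     2,712.0316     2,712.0316       5,424.0631
  2     2,750.00     2,674.5873     5,349.1747      16,047.5240
  3     2,750.00     2,637.6601     7,912.9803      31,651.9211
  4     2,750.00     2,601.2427    10,404.9708      52,024.8539
  5     2,750.00     2,565.3281    12,826.6405      76,959.8431
  6     2,750.00     2,529.9094    15,179.4562     106,256.1936
  7    27,750.00    25,176.6129   176,236.2903   1,409,890.3223
  Σ                 40,897.3721   230,621.5443   1,698,254.7212
P = 40,897.3721.
Convexity = Σ t(t+1)·PV / [P·(1+y)²] = 1,698,254.7212 / (40,897.3721 × 1.028196) = 40.38606.

40.386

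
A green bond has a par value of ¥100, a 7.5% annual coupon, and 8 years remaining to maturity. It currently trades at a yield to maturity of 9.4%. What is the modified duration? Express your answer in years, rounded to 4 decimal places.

Periodic yield y = 0.094. First find Macaulay duration:
  t   CF        PV=CF/(1+0.094)^t    t·PV
  1         7.50         6.8556         6.8556
  2         7.50         6.2665        12.5330
  3         7.50         5.7281        17.1842
  4         7.50         5.2359        20.9436
  5         7.50         4.7860        23.9301
  6         7.50         4.3748        26.2487
  7         7.50         3.9989        27.9923
  8       107.50        52.3926       419.1407
  Σ                     89.6384       554.8284
P = 89.6384; Macaulay duration = 554.8284 / 89.6384 = 6.18963 years.
Modified duration = D_Mac / (1 + y) = 6.18963 / 1.094 = 5.65780 years.

5.6578 years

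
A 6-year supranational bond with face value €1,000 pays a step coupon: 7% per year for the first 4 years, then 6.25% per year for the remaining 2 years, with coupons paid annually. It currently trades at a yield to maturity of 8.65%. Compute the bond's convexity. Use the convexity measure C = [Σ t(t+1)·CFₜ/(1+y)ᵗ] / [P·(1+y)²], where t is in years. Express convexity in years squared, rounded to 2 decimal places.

28.22

With y = 0.0865:
  t   CF        PV=CF/(1+0.0865)^t    t·PV        t(t+1)·PV
  1        70.00        64.4271        64.4271         128.8541
  2        70.00        59.2978       118.5956         355.7868
  3        70.00        54.5769       163.7307         654.9228
  4        70.00        50.2318       200.9274       1,004.6369
  5        62.50        41.2792       206.3960       1,238.3763
  6     1,062.50       645.8781     3,875.2686      27,126.8799
  Σ                    915.6909     4,629.3453      30,509.4568
P = 915.6909.
Convexity = Σ t(t+1)·PV / [P·(1+y)²] = 30,509.4568 / (915.6909 × 1.180482) = 28.22449.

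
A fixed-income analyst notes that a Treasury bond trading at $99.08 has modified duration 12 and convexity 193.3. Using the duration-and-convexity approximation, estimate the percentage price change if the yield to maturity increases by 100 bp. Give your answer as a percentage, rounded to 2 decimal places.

-11.03%

Duration effect: -D_mod·Δy = -12 × (+0.01) = -0.120000
Convexity effect: ½·C·(Δy)² = 0.5 × 193.3 × (0.01)² = +0.0096650
ΔP/P ≈ -0.120000 + 0.0096650 = -0.110335
= -11.0335%.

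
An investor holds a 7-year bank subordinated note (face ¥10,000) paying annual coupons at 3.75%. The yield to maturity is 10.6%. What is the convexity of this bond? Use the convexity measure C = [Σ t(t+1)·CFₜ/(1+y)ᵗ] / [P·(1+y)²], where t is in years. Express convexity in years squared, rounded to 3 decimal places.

With y = 0.106:
  t   CF        PV=CF/(1+0.106)^t    t·PV        t(t+1)·PV
  1       375.00       339.0597       339.0597         678.1193
  2       375.00       306.5639       613.1278       1,839.3834
  3       375.00       277.1826       831.5477       3,326.1906
  4       375.00       250.6171     1,002.4685       5,012.3427
  5       375.00       226.5978     1,132.9889       6,797.9331
  6       375.00       204.8804     1,229.2827       8,604.9786
  7    10,375.00     5,125.0985    35,875.6895     287,005.5160
  Σ                  6,730.0000    41,024.1647     313,264.4638
P = 6,730.0000.
Convexity = Σ t(t+1)·PV / [P·(1+y)²] = 313,264.4638 / (6,730.0000 × 1.223236) = 38.05273.

38.053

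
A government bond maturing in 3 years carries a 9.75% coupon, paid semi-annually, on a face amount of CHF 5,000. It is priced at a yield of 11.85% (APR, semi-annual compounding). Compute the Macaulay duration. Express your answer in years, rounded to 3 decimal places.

Periodic yield y = 0.05925. Discount each cash flow and weight by its period:
  t   CF        PV=CF/(1+0.05925)^t    t·PV
  1       243.75       230.1156       230.1156
  2       243.75       217.2439       434.4879
  3       243.75       205.0922       615.2767
  4       243.75       193.6202       774.4809
  5       243.75       182.7899       913.9496
  6     5,243.75     3,712.3690    22,274.2142
  Σ                  4,741.2310    25,242.5250
Price P = Σ PV = 4,741.2310.
Macaulay duration = Σ(t·PV) / P = 25,242.5250 / 4,741.2310 = 5.32404 half-year periods.
In years: 5.32404 / 2 = 2.66202 years.

2.662 years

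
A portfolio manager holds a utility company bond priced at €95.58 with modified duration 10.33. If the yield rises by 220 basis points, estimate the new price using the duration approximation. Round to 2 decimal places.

Duration approximation: ΔP/P ≈ -D_mod · Δy = -10.33 × (+0.022) = -0.227260.
New price ≈ 95.58 × (1 - 0.227260) = 73.8584892.

€73.86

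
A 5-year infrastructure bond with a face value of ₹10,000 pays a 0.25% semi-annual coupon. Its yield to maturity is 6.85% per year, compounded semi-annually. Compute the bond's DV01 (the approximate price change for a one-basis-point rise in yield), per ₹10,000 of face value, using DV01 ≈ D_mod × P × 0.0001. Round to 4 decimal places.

Periodic yield y = 0.03425.
  t   CF        PV=CF/(1+0.03425)^t    t·PV
  1        12.50        12.0861        12.0861
  2        12.50        11.6858        23.3716
  3        12.50        11.2988        33.8965
  4        12.50        10.9247        43.6986
  5        12.50        10.5629        52.8144
  6        12.50        10.2131        61.2785
  7        12.50         9.8749        69.1241
  8        12.50         9.5479        76.3828
  9        12.50         9.2317        83.0850
  10   10,012.50     7,149.6904    71,496.9036
  Σ                  7,245.1161    71,952.6412
P = 7,245.1161; D_Mac = 9.93119 half-year periods = 4.96560 yrs; D_mod = 4.80116 yrs.
DV01 ≈ 4.80116 × 7,245.1161 × 0.0001 = 3.478494.

₹3.4785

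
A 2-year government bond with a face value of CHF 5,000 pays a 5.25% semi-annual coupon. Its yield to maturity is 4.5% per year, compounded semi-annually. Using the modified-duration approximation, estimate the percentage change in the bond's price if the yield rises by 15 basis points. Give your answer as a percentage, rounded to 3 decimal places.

-0.282%

Periodic yield y = 0.0225. Modified duration first:
  t   CF        PV=CF/(1+0.0225)^t    t·PV
  1       131.25       128.3619       128.3619
  2       131.25       125.5373       251.0745
  3       131.25       122.7748       368.3245
  4     5,131.25     4,694.2899    18,777.1597
  Σ                  5,070.9639    19,524.9206
P = 5,070.9639; D_Mac = 3.85034 half-year periods = 1.92517 yrs; D_mod = 1.92517/(1+0.0225) = 1.88281 yrs.
ΔP/P ≈ -D_mod · Δy = -1.88281 × (+0.0015) = -0.002824 = -0.2824%.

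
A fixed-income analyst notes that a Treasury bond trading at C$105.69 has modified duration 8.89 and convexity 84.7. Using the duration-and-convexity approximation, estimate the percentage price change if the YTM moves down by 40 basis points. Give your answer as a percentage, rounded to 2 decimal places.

Duration effect: -D_mod·Δy = -8.89 × (-0.004) = +0.035560
Convexity effect: ½·C·(Δy)² = 0.5 × 84.7 × (-0.004)² = +0.0006776
ΔP/P ≈ +0.035560 + 0.0006776 = +0.0362376
= +3.62376%.

+3.62%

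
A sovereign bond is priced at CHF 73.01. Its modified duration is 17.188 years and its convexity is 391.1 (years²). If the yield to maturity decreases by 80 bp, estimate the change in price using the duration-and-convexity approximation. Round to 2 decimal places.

Duration effect: -D_mod·Δy = -17.188 × (-0.008) = +0.137504
Convexity effect: ½·C·(Δy)² = 0.5 × 391.1 × (-0.008)² = +0.0125152
ΔP/P ≈ +0.137504 + 0.0125152 = +0.1500192
ΔP ≈ 73.01 × (+0.1500192) = +10.952901792.

+CHF 10.95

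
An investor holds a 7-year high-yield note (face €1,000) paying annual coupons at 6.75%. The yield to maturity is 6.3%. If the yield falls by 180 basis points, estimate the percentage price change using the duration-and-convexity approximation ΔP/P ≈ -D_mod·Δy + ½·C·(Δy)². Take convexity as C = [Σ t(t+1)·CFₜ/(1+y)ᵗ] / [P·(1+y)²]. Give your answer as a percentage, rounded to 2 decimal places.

+10.48%

With y = 0.063:
  t   CF        PV=CF/(1+0.063)^t    t·PV        t(t+1)·PV
  1        67.50        63.4995        63.4995         126.9991
  2        67.50        59.7362       119.4723         358.4169
  3        67.50        56.1958       168.5874         674.3498
  4        67.50        52.8653       211.4612       1,057.3060
  5        67.50        49.7322       248.6609       1,491.9652
  6        67.50        46.7847       280.7084       1,964.9589
  7     1,067.50       696.0413     4,872.2894      38,978.3148
  Σ                  1,024.8550     5,964.6791      44,652.3108
P = 1,024.8550; D_Mac = 5.82002 yrs; D_mod = 5.47509 yrs; C = 38.55804.
Duration effect: -5.47509 × (-0.018) = +0.098552
Convexity effect: 0.5 × 38.55804 × (-0.018)² = +0.0062464
ΔP/P ≈ +0.098552 + 0.0062464 = +0.104798 = +10.4798%.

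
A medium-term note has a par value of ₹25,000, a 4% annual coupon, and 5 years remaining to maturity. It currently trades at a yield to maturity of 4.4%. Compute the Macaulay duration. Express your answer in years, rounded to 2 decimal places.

Periodic yield y = 0.044. Discount each cash flow and weight by its year:
  t   CF        PV=CF/(1+0.044)^t    t·PV
  1     1,000.00       957.8544       957.8544
  2     1,000.00       917.4851     1,834.9701
  3     1,000.00       878.8171     2,636.4513
  4     1,000.00       841.7788     3,367.1154
  5    26,000.00    20,963.8409   104,819.2044
  Σ                 24,559.7763   113,615.5956
Price P = Σ PV = 24,559.7763.
Macaulay duration = Σ(t·PV) / P = 113,615.5956 / 24,559.7763 = 4.62608 years.

4.63 years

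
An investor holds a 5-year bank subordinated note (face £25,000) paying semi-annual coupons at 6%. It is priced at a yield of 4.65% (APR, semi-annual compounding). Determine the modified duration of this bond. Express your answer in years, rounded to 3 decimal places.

4.313 years

Periodic yield y = 0.02325. First find Macaulay duration:
  t   CF        PV=CF/(1+0.02325)^t    t·PV
  1       750.00       732.9587       732.9587
  2       750.00       716.3046     1,432.6093
  3       750.00       700.0290     2,100.0869
  4       750.00       684.1231     2,736.4924
  5       750.00       668.5786     3,342.8932
  6       750.00       653.3874     3,920.3243
  7       750.00       638.5413     4,469.7891
  8       750.00       624.0325     4,992.2603
  9       750.00       609.8534     5,488.6810
  10   25,750.00    20,462.5475   204,625.4748
  Σ                 26,490.3562   233,841.5700
P = 26,490.3562; Macaulay duration = 233,841.5700 / 26,490.3562 = 8.82742 half-year periods = 4.41371 years.
Modified duration = D_Mac / (1 + y) = 4.41371 / 1.02325 = 4.31342 years.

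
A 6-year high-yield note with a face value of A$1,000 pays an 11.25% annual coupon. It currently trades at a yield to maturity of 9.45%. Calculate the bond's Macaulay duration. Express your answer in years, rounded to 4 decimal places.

4.7261 years

Periodic yield y = 0.0945. Discount each cash flow and weight by its year:
  t   CF        PV=CF/(1+0.0945)^t    t·PV
  1       112.50       102.7867       102.7867
  2       112.50        93.9120       187.8240
  3       112.50        85.8035       257.4106
  4       112.50        78.3952       313.5808
  5       112.50        71.6265       358.1325
  6     1,112.50       647.1507     3,882.9042
  Σ                  1,079.6746     5,102.6387
Price P = Σ PV = 1,079.6746.
Macaulay duration = Σ(t·PV) / P = 5,102.6387 / 1,079.6746 = 4.72609 years.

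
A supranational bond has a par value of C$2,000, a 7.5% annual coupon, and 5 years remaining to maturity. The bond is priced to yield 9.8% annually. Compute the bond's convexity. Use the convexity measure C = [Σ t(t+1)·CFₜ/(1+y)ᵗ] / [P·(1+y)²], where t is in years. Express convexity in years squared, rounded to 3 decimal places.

20.391

With y = 0.098:
  t   CF        PV=CF/(1+0.098)^t    t·PV        t(t+1)·PV
  1       150.00       136.6120       136.6120         273.2240
  2       150.00       124.4190       248.8379         746.5138
  3       150.00       113.3142       339.9425       1,359.7701
  4       150.00       103.2005       412.8021       2,064.0105
  5     2,150.00     1,347.1835     6,735.9176      40,415.5054
  Σ                  1,824.7292     7,874.1121      44,859.0238
P = 1,824.7292.
Convexity = Σ t(t+1)·PV / [P·(1+y)²] = 44,859.0238 / (1,824.7292 × 1.205604) = 20.39138.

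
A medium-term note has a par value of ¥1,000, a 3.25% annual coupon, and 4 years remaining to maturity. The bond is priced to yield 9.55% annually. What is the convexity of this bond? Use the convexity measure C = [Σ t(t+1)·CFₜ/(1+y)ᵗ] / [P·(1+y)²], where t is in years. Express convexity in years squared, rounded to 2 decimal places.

15.51

With y = 0.0955:
  t   CF        PV=CF/(1+0.0955)^t    t·PV        t(t+1)·PV
  1        32.50        29.6668        29.6668          59.3336
  2        32.50        27.0806        54.1612         162.4837
  3        32.50        24.7199        74.1596         296.6385
  4     1,032.50       716.8702     2,867.4808      14,337.4042
  Σ                    798.3375     3,025.4685      14,855.8600
P = 798.3375.
Convexity = Σ t(t+1)·PV / [P·(1+y)²] = 14,855.8600 / (798.3375 × 1.200120) = 15.50553.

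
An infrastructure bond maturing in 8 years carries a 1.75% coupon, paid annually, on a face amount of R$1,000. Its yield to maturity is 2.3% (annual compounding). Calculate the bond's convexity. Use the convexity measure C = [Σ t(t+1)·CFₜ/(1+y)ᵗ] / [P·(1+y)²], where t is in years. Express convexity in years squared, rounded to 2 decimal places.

With y = 0.023:
  t   CF        PV=CF/(1+0.023)^t    t·PV        t(t+1)·PV
  1        17.50        17.1065        17.1065          34.2131
  2        17.50        16.7219        33.4439         100.3317
  3        17.50        16.3460        49.0380         196.1518
  4        17.50        15.9785        63.9139         319.5696
  5        17.50        15.6192        78.0962         468.5772
  6        17.50        15.2681        91.6084         641.2591
  7        17.50        14.9248       104.4736         835.7890
  8     1,017.50       848.2607     6,786.0856      61,074.7706
  Σ                    960.2258     7,223.7662      63,670.6621
P = 960.2258.
Convexity = Σ t(t+1)·PV / [P·(1+y)²] = 63,670.6621 / (960.2258 × 1.046529) = 63.35994.

63.36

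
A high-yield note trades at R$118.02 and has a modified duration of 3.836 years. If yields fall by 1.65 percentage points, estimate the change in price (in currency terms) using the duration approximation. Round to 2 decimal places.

+R$7.47

Duration approximation: ΔP/P ≈ -D_mod · Δy = -3.836 × (-0.0165) = +0.063294.
ΔP ≈ 118.02 × (+0.063294) = +7.46995788.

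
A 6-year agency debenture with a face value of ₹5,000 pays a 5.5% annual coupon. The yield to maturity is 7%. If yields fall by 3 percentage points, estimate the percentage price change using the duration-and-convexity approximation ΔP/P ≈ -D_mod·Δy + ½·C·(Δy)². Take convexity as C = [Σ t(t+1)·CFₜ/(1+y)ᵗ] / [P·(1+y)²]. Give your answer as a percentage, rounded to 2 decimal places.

+16.06%

With y = 0.07:
  t   CF        PV=CF/(1+0.07)^t    t·PV        t(t+1)·PV
  1       275.00       257.0093       257.0093         514.0187
  2       275.00       240.1957       480.3913       1,441.1739
  3       275.00       224.4819       673.4457       2,693.7830
  4       275.00       209.7962       839.1847       4,195.9237
  5       275.00       196.0712       980.3560       5,882.1360
  6     5,275.00     3,514.9552    21,089.7314     147,628.1197
  Σ                  4,642.5095    24,320.1185     162,355.1549
P = 4,642.5095; D_Mac = 5.23857 yrs; D_mod = 4.89586 yrs; C = 30.54539.
Duration effect: -4.89586 × (-0.03) = +0.146876
Convexity effect: 0.5 × 30.54539 × (-0.03)² = +0.0137454
ΔP/P ≈ +0.146876 + 0.0137454 = +0.160621 = +16.0621%.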